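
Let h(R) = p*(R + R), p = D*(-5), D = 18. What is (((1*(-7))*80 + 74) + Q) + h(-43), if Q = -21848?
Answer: -14594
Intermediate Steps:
p = -90 (p = 18*(-5) = -90)
h(R) = -180*R (h(R) = -90*(R + R) = -180*R)
(((1*(-7))*80 + 74) + Q) + h(-43) = (((1*(-7))*80 + 74) - 21848) - 180*(-43) = ((-7*80 + 74) - 21848) + 7740 = ((-560 + 74) - 21848) + 7740 = (-486 - 21848) + 7740 = -22334 + 7740 = -14594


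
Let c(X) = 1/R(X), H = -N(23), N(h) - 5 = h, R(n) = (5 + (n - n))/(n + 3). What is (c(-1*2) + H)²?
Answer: 19321/25 ≈ 772.84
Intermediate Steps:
R(n) = 5/(3 + n) (R(n) = (5 + 0)/(3 + n) = 5/(3 + n))
N(h) = 5 + h
H = -28 (H = -(5 + 23) = -1*28 = -28)
c(X) = ⅗ + X/5 (c(X) = 1/(5/(3 + X)) = ⅗ + X/5)
(c(-1*2) + H)² = ((⅗ + (-1*2)/5) - 28)² = ((⅗ + (⅕)*(-2)) - 28)² = ((⅗ - ⅖) - 28)² = (⅕ - 28)² = (-139/5)² = 19321/25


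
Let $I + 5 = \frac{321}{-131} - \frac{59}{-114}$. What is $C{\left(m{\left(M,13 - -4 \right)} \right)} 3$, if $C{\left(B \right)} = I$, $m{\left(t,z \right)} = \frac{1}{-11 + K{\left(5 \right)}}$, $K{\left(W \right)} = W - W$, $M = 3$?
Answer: $- \frac{103535}{4978} \approx -20.799$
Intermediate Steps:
$I = - \frac{103535}{14934}$ ($I = -5 + \left(\frac{321}{-131} - \frac{59}{-114}\right) = -5 + \left(321 \left(- \frac{1}{131}\right) - - \frac{59}{114}\right) = -5 + \left(- \frac{321}{131} + \frac{59}{114}\right) = -5 - \frac{28865}{14934} = - \frac{103535}{14934} \approx -6.9328$)
$K{\left(W \right)} = 0$
$m{\left(t,z \right)} = - \frac{1}{11}$ ($m{\left(t,z \right)} = \frac{1}{-11 + 0} = \frac{1}{-11} = - \frac{1}{11}$)
$C{\left(B \right)} = - \frac{103535}{14934}$
$C{\left(m{\left(M,13 - -4 \right)} \right)} 3 = \left(- \frac{103535}{14934}\right) 3 = - \frac{103535}{4978}$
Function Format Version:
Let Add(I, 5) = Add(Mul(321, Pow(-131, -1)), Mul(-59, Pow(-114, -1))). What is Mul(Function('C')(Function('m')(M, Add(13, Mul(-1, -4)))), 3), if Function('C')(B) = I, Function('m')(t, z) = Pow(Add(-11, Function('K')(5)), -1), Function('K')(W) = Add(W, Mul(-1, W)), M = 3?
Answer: Rational(-103535, 4978) ≈ -20.799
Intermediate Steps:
I = Rational(-103535, 14934) (I = Add(-5, Add(Mul(321, Pow(-131, -1)), Mul(-59, Pow(-114, -1)))) = Add(-5, Add(Mul(321, Rational(-1, 131)), Mul(-59, Rational(-1, 114)))) = Add(-5, Add(Rational(-321, 131), Rational(59, 114))) = Add(-5, Rational(-28865, 14934)) = Rational(-103535, 14934) ≈ -6.9328)
Function('K')(W) = 0
Function('m')(t, z) = Rational(-1, 11) (Function('m')(t, z) = Pow(Add(-11, 0), -1) = Pow(-11, -1) = Rational(-1, 11))
Function('C')(B) = Rational(-103535, 14934)
Mul(Function('C')(Function('m')(M, Add(13, Mul(-1, -4)))), 3) = Mul(Rational(-103535, 14934), 3) = Rational(-103535, 4978)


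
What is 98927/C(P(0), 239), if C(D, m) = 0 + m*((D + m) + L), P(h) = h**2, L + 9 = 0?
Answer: 98927/54970 ≈ 1.7997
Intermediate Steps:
L = -9 (L = -9 + 0 = -9)
C(D, m) = m*(-9 + D + m) (C(D, m) = 0 + m*((D + m) - 9) = 0 + m*(-9 + D + m) = m*(-9 + D + m))
98927/C(P(0), 239) = 98927/((239*(-9 + 0**2 + 239))) = 98927/((239*(-9 + 0 + 239))) = 98927/((239*230)) = 98927/54970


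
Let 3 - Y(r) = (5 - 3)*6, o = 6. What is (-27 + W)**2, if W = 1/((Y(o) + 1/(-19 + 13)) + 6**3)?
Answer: 1122317001/1540081 ≈ 728.74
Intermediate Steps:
Y(r) = -9 (Y(r) = 3 - (5 - 3)*6 = 3 - 2*6 = 3 - 1*12 = 3 - 12 = -9)
W = 6/1241 (W = 1/((-9 + 1/(-19 + 13)) + 6**3) = 1/((-9 + 1/(-6)) + 216) = 1/((-9 - 1/6) + 216) = 1/(-55/6 + 216) = 1/(1241/6) = 6/1241 ≈ 0.0048348)
(-27 + W)**2 = (-27 + 6/1241)**2 = (-33501/1241)**2 = 1122317001/1540081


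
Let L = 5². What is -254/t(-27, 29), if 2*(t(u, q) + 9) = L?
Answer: -508/7 ≈ -72.571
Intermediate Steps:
L = 25
t(u, q) = 7/2 (t(u, q) = -9 + (½)*25 = -9 + 25/2 = 7/2)
-254/t(-27, 29) = -254/7/2 = -254*2/7 = -508/7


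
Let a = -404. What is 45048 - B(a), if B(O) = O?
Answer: 45452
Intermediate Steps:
45048 - B(a) = 45048 - 1*(-404) = 45048 + 404 = 45452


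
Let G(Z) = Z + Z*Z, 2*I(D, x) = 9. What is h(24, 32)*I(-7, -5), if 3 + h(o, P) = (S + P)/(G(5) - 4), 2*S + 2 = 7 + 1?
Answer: -387/52 ≈ -7.4423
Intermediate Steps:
I(D, x) = 9/2 (I(D, x) = (1/2)*9 = 9/2)
G(Z) = Z + Z**2
S = 3 (S = -1 + (7 + 1)/2 = -1 + (1/2)*8 = -1 + 4 = 3)
h(o, P) = -75/26 + P/26 (h(o, P) = -3 + (3 + P)/(5*(1 + 5) - 4) = -3 + (3 + P)/(5*6 - 4) = -3 + (3 + P)/(30 - 4) = -3 + (3 + P)/26 = -3 + (3 + P)*(1/26) = -3 + (3/26 + P/26) = -75/26 + P/26)
h(24, 32)*I(-7, -5) = (-75/26 + (1/26)*32)*(9/2) = (-75/26 + 16/13)*(9/2) = -43/26*9/2 = -387/52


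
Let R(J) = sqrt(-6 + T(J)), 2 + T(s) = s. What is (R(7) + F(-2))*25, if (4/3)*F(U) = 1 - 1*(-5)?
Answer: 225/2 + 25*I ≈ 112.5 + 25.0*I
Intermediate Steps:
T(s) = -2 + s
R(J) = sqrt(-8 + J) (R(J) = sqrt(-6 + (-2 + J)) = sqrt(-8 + J))
F(U) = 9/2 (F(U) = 3*(1 - 1*(-5))/4 = 3*(1 + 5)/4 = (3/4)*6 = 9/2)
(R(7) + F(-2))*25 = (sqrt(-8 + 7) + 9/2)*25 = (sqrt(-1) + 9/2)*25 = (I + 9/2)*25 = (9/2 + I)*25 = 225/2 + 25*I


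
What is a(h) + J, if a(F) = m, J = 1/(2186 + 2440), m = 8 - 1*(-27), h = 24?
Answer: 161911/4626 ≈ 35.000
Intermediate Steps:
m = 35 (m = 8 + 27 = 35)
J = 1/4626 ≈ 0.00021617
a(F) = 35
a(h) + J = 35 + 1/4626 = 161911/4626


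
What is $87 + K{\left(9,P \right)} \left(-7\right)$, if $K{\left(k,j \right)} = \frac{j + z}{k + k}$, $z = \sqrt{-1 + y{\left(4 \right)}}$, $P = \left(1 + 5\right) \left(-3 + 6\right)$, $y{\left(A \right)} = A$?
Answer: $80 - \frac{7 \sqrt{3}}{18} \approx 79.326$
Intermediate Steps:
$P = 18$ ($P = 6 \cdot 3 = 18$)
$z = \sqrt{3}$ ($z = \sqrt{-1 + 4} = \sqrt{3} \approx 1.732$)
$K{\left(k,j \right)} = \frac{j + \sqrt{3}}{2 k}$ ($K{\left(k,j \right)} = \frac{j + \sqrt{3}}{k + k} = \frac{j + \sqrt{3}}{2 k}$)
$87 + K{\left(9,P \right)} \left(-7\right) = 87 + \frac{18 + \sqrt{3}}{2 \cdot 9} \left(-7\right) = 87 + \frac{1}{2} \cdot \frac{1}{9} \left(18 + \sqrt{3}\right) \left(-7\right) = 87 + \left(1 + \frac{\sqrt{3}}{18}\right) \left(-7\right) = 87 - \left(7 + \frac{7 \sqrt{3}}{18}\right) = 80 - \frac{7 \sqrt{3}}{18}$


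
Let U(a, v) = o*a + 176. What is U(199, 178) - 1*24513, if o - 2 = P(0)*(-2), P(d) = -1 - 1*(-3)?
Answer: -24735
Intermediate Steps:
P(d) = 2 (P(d) = -1 + 3 = 2)
o = -2 (o = 2 + 2*(-2) = 2 - 4 = -2)
U(a, v) = 176 - 2*a (U(a, v) = -2*a + 176 = 176 - 2*a)
U(199, 178) - 1*24513 = (176 - 2*199) - 1*24513 = (176 - 398) - 24513 = -222 - 24513 = -24735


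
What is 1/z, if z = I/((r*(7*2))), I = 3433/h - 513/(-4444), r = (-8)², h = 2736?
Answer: 2723567616/4164955 ≈ 653.92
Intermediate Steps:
r = 64
I = 4164955/3039696 (I = 3433/2736 - 513/(-4444) = 3433*(1/2736) - 513*(-1/4444) = 3433/2736 + 513/4444 = 4164955/3039696 ≈ 1.3702)
z = 4164955/2723567616 (z = 4164955/(3039696*((64*(7*2)))) = 4164955/(3039696*((64*14))) = (4164955/3039696)/896 = (4164955/3039696)*(1/896) = 4164955/2723567616 ≈ 0.0015292)
1/z = 1/(4164955/2723567616) = 2723567616/4164955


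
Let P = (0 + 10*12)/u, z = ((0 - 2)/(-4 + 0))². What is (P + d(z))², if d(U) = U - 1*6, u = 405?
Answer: 346921/11664 ≈ 29.743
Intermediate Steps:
z = ¼ (z = (-2/(-4))² = (-2*(-¼))² = (½)² = ¼ ≈ 0.25000)
d(U) = -6 + U (d(U) = U - 6 = -6 + U)
P = 8/27 (P = (0 + 10*12)/405 = (0 + 120)*(1/405) = 120*(1/405) = 8/27 ≈ 0.29630)
(P + d(z))² = (8/27 + (-6 + ¼))² = (8/27 - 23/4)² = (-589/108)² = 346921/11664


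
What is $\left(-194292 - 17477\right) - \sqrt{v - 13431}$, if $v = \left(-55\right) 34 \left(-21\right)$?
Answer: $-211769 - 9 \sqrt{319} \approx -2.1193 \cdot 10^{5}$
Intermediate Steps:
$v = 39270$ ($v = \left(-1870\right) \left(-21\right) = 39270$)
$\left(-194292 - 17477\right) - \sqrt{v - 13431} = \left(-194292 - 17477\right) - \sqrt{39270 - 13431} = \left(-194292 - 17477\right) - \sqrt{25839} = -211769 - 9 \sqrt{319}$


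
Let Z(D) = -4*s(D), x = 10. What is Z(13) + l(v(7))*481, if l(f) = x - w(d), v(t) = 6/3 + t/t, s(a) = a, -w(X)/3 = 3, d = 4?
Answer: 9087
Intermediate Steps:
w(X) = -9 (w(X) = -3*3 = -9)
Z(D) = -4*D
v(t) = 3 (v(t) = 6*(1/3) + 1 = 2 + 1 = 3)
l(f) = 19 (l(f) = 10 - 1*(-9) = 10 + 9 = 19)
Z(13) + l(v(7))*481 = -4*13 + 19*481 = -52 + 9139 = 9087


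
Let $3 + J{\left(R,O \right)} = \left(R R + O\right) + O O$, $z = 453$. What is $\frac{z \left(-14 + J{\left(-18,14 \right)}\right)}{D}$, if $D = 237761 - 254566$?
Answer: $- \frac{234201}{16805} \approx -13.936$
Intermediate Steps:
$J{\left(R,O \right)} = -3 + O + O^{2} + R^{2}$ ($J{\left(R,O \right)} = -3 + \left(\left(R R + O\right) + O O\right) = -3 + \left(\left(R^{2} + O\right) + O^{2}\right) = -3 + \left(\left(O + R^{2}\right) + O^{2}\right) = -3 + \left(O + O^{2} + R^{2}\right) = -3 + O + O^{2} + R^{2}$)
$D = -16805$
$\frac{z \left(-14 + J{\left(-18,14 \right)}\right)}{D} = \frac{453 \left(-14 + \left(-3 + 14 + 14^{2} + \left(-18\right)^{2}\right)\right)}{-16805} = 453 \left(-14 + \left(-3 + 14 + 196 + 324\right)\right) \left(- \frac{1}{16805}\right) = 453 \left(-14 + 531\right) \left(- \frac{1}{16805}\right) = 453 \cdot 517 \left(- \frac{1}{16805}\right) = 234201 \left(- \frac{1}{16805}\right) = - \frac{234201}{16805}$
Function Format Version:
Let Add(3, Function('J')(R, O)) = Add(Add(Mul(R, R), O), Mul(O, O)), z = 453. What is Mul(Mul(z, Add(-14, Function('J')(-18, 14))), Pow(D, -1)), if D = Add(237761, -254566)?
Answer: Rational(-234201, 16805) ≈ -13.936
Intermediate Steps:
Function('J')(R, O) = Add(-3, O, Pow(O, 2), Pow(R, 2)) (Function('J')(R, O) = Add(-3, Add(Add(Mul(R, R), O), Mul(O, O))) = Add(-3, Add(Add(Pow(R, 2), O), Pow(O, 2))) = Add(-3, Add(Add(O, Pow(R, 2)), Pow(O, 2))) = Add(-3, Add(O, Pow(O, 2), Pow(R, 2))) = Add(-3, O, Pow(O, 2), Pow(R, 2)))
D = -16805
Mul(Mul(z, Add(-14, Function('J')(-18, 14))), Pow(D, -1)) = Mul(Mul(453, Add(-14, Add(-3, 14, Pow(14, 2), Pow(-18, 2)))), Pow(-16805, -1)) = Mul(Mul(453, Add(-14, Add(-3, 14, 196, 324))), Rational(-1, 16805)) = Mul(Mul(453, Add(-14, 531)), Rational(-1, 16805)) = Mul(Mul(453, 517), Rational(-1, 16805)) = Mul(234201, Rational(-1, 16805)) = Rational(-234201, 16805)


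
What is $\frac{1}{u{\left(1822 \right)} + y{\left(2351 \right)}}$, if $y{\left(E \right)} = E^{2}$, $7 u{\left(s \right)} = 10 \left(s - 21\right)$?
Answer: $\frac{7}{38708417} \approx 1.8084 \cdot 10^{-7}$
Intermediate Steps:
$u{\left(s \right)} = -30 + \frac{10 s}{7}$ ($u{\left(s \right)} = \frac{10 \left(s - 21\right)}{7} = \frac{10 \left(-21 + s\right)}{7} = \frac{-210 + 10 s}{7} = -30 + \frac{10 s}{7}$)
$\frac{1}{u{\left(1822 \right)} + y{\left(2351 \right)}} = \frac{1}{\left(-30 + \frac{10}{7} \cdot 1822\right) + 2351^{2}} = \frac{1}{\left(-30 + \frac{18220}{7}\right) + 5527201} = \frac{1}{\frac{18010}{7} + 5527201} = \frac{1}{\frac{38708417}{7}} = \frac{7}{38708417}$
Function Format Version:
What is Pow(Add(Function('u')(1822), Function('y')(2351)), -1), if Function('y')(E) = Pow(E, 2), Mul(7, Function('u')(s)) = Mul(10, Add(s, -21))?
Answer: Rational(7, 38708417) ≈ 1.8084e-7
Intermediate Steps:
Function('u')(s) = Add(-30, Mul(Rational(10, 7), s)) (Function('u')(s) = Mul(Rational(1, 7), Mul(10, Add(s, -21))) = Mul(Rational(1, 7), Mul(10, Add(-21, s))) = Mul(Rational(1, 7), Add(-210, Mul(10, s))) = Add(-30, Mul(Rational(10, 7), s)))
Pow(Add(Function('u')(1822), Function('y')(2351)), -1) = Pow(Add(Add(-30, Mul(Rational(10, 7), 1822)), Pow(2351, 2)), -1) = Pow(Add(Add(-30, Rational(18220, 7)), 5527201), -1) = Pow(Add(Rational(18010, 7), 5527201), -1) = Pow(Rational(38708417, 7), -1) = Rational(7, 38708417)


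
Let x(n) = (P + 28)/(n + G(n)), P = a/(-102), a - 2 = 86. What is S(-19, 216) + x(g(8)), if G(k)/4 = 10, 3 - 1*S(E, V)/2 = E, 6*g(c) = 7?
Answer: 187524/4199 ≈ 44.659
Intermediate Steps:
a = 88 (a = 2 + 86 = 88)
g(c) = 7/6 (g(c) = (1/6)*7 = 7/6)
S(E, V) = 6 - 2*E
G(k) = 40 (G(k) = 4*10 = 40)
P = -44/51 (P = 88/(-102) = 88*(-1/102) = -44/51 ≈ -0.86275)
x(n) = 1384/(51*(40 + n)) (x(n) = (-44/51 + 28)/(n + 40) = 1384/(51*(40 + n)))
S(-19, 216) + x(g(8)) = (6 - 2*(-19)) + 1384/(51*(40 + 7/6)) = (6 + 38) + 1384/(51*(247/6)) = 44 + (1384/51)*(6/247) = 44 + 2768/4199 = 187524/4199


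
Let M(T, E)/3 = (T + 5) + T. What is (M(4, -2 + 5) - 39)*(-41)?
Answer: 0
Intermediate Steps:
M(T, E) = 15 + 6*T (M(T, E) = 3*((T + 5) + T) = 3*((5 + T) + T) = 3*(5 + 2*T) = 15 + 6*T)
(M(4, -2 + 5) - 39)*(-41) = ((15 + 6*4) - 39)*(-41) = ((15 + 24) - 39)*(-41) = (39 - 39)*(-41) = 0*(-41) = 0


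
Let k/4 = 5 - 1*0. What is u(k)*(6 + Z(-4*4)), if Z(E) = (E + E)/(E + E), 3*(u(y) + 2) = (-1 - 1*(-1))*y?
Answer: -14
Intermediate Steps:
k = 20 (k = 4*(5 - 1*0) = 4*(5 + 0) = 4*5 = 20)
u(y) = -2 (u(y) = -2 + ((-1 - 1*(-1))*y)/3 = -2 + ((-1 + 1)*y)/3 = -2 + (0*y)/3 = -2 + (⅓)*0 = -2 + 0 = -2)
Z(E) = 1 (Z(E) = (2*E)/((2*E)) = (2*E)*(1/(2*E)) = 1)
u(k)*(6 + Z(-4*4)) = -2*(6 + 1) = -2*7 = -14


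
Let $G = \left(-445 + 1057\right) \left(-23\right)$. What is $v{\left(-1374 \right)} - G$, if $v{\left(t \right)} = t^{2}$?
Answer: $1901952$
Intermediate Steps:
$G = -14076$ ($G = 612 \left(-23\right) = -14076$)
$v{\left(-1374 \right)} - G = \left(-1374\right)^{2} - -14076 = 1887876 + 14076 = 1901952$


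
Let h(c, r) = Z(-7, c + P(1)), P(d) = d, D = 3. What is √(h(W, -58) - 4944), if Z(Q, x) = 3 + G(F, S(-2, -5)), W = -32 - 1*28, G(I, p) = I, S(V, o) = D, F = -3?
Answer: 4*I*√309 ≈ 70.314*I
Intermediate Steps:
S(V, o) = 3
W = -60 (W = -32 - 28 = -60)
Z(Q, x) = 0 (Z(Q, x) = 3 - 3 = 0)
h(c, r) = 0
√(h(W, -58) - 4944) = √(0 - 4944) = √(-4944) = 4*I*√309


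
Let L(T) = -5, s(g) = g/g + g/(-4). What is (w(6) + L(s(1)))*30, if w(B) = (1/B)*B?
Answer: -120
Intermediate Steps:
s(g) = 1 - g/4 (s(g) = 1 + g*(-1/4) = 1 - g/4)
w(B) = 1 (w(B) = B/B = 1)
(w(6) + L(s(1)))*30 = (1 - 5)*30 = -4*30 = -120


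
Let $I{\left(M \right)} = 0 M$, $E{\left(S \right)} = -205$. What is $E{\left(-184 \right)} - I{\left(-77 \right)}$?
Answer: $-205$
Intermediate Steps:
$I{\left(M \right)} = 0$
$E{\left(-184 \right)} - I{\left(-77 \right)} = -205 - 0 = -205 + 0 = -205$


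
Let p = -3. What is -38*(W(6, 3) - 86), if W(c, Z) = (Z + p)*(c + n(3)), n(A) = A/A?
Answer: 3268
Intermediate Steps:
n(A) = 1
W(c, Z) = (1 + c)*(-3 + Z) (W(c, Z) = (Z - 3)*(c + 1) = (-3 + Z)*(1 + c) = (1 + c)*(-3 + Z))
-38*(W(6, 3) - 86) = -38*((-3 + 3 - 3*6 + 3*6) - 86) = -38*((-3 + 3 - 18 + 18) - 86) = -38*(0 - 86) = -38*(-86) = 3268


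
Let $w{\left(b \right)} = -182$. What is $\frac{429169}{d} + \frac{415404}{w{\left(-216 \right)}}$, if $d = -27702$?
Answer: $- \frac{5792815183}{2520882} \approx -2297.9$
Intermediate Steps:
$\frac{429169}{d} + \frac{415404}{w{\left(-216 \right)}} = \frac{429169}{-27702} + \frac{415404}{-182} = 429169 \left(- \frac{1}{27702}\right) + 415404 \left(- \frac{1}{182}\right) = - \frac{429169}{27702} - \frac{207702}{91} = - \frac{5792815183}{2520882}$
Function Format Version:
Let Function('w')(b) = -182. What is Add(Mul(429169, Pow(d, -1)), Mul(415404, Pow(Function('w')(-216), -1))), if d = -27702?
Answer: Rational(-5792815183, 2520882) ≈ -2297.9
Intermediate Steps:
Add(Mul(429169, Pow(d, -1)), Mul(415404, Pow(Function('w')(-216), -1))) = Add(Mul(429169, Pow(-27702, -1)), Mul(415404, Pow(-182, -1))) = Add(Mul(429169, Rational(-1, 27702)), Mul(415404, Rational(-1, 182))) = Add(Rational(-429169, 27702), Rational(-207702, 91)) = Rational(-5792815183, 2520882)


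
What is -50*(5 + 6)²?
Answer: -6050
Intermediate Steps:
-50*(5 + 6)² = -50*11² = -50*121 = -6050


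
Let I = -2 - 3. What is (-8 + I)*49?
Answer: -637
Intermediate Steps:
I = -5
(-8 + I)*49 = (-8 - 5)*49 = -13*49 = -637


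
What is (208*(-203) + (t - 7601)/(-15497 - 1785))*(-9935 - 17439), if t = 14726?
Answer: 9987709024291/8641 ≈ 1.1559e+9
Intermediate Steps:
(208*(-203) + (t - 7601)/(-15497 - 1785))*(-9935 - 17439) = (208*(-203) + (14726 - 7601)/(-15497 - 1785))*(-9935 - 17439) = (-42224 + 7125/(-17282))*(-27374) = (-42224 + 7125*(-1/17282))*(-27374) = (-42224 - 7125/17282)*(-27374) = -729722293/17282*(-27374) = 9987709024291/8641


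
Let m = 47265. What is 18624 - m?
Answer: -28641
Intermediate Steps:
18624 - m = 18624 - 1*47265 = 18624 - 47265 = -28641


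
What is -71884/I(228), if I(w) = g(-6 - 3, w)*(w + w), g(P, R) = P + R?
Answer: -17971/24966 ≈ -0.71982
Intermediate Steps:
I(w) = 2*w*(-9 + w) (I(w) = ((-6 - 3) + w)*(w + w) = (-9 + w)*(2*w) = 2*w*(-9 + w))
-71884/I(228) = -71884*1/(456*(-9 + 228)) = -71884/(2*228*219) = -71884/99864 = -71884*1/99864 = -17971/24966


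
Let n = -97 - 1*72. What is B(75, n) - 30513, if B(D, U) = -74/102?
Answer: -1556200/51 ≈ -30514.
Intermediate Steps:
n = -169 (n = -97 - 72 = -169)
B(D, U) = -37/51 (B(D, U) = -74*1/102 = -37/51)
B(75, n) - 30513 = -37/51 - 30513 = -1556200/51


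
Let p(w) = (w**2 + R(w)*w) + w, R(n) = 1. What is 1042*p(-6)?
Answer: 25008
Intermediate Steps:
p(w) = w**2 + 2*w (p(w) = (w**2 + 1*w) + w = (w**2 + w) + w = (w + w**2) + w = w**2 + 2*w)
1042*p(-6) = 1042*(-6*(2 - 6)) = 1042*(-6*(-4)) = 1042*24 = 25008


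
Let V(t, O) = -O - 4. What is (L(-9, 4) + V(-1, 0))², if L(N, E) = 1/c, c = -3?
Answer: 169/9 ≈ 18.778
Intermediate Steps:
V(t, O) = -4 - O
L(N, E) = -⅓ (L(N, E) = 1/(-3) = -⅓)
(L(-9, 4) + V(-1, 0))² = (-⅓ + (-4 - 1*0))² = (-⅓ + (-4 + 0))² = (-⅓ - 4)² = (-13/3)² = 169/9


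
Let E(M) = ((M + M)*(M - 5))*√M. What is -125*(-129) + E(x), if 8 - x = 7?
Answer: 16117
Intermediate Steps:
x = 1 (x = 8 - 1*7 = 8 - 7 = 1)
E(M) = 2*M^(3/2)*(-5 + M) (E(M) = ((2*M)*(-5 + M))*√M = (2*M*(-5 + M))*√M = 2*M^(3/2)*(-5 + M))
-125*(-129) + E(x) = -125*(-129) + 2*1^(3/2)*(-5 + 1) = 16125 + 2*1*(-4) = 16125 - 8 = 16117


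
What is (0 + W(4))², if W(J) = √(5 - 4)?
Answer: 1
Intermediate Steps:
W(J) = 1 (W(J) = √1 = 1)
(0 + W(4))² = (0 + 1)² = 1² = 1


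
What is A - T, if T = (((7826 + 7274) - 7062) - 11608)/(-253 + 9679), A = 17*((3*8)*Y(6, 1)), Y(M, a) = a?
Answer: 641563/1571 ≈ 408.38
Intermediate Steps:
A = 408 (A = 17*((3*8)*1) = 17*(24*1) = 17*24 = 408)
T = -595/1571 (T = ((15100 - 7062) - 11608)/9426 = (8038 - 11608)*(1/9426) = -3570*1/9426 = -595/1571 ≈ -0.37874)
A - T = 408 - 1*(-595/1571) = 408 + 595/1571 = 641563/1571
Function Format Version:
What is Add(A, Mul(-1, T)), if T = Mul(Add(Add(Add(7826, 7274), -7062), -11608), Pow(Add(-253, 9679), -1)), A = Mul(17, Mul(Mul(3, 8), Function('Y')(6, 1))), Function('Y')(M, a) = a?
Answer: Rational(641563, 1571) ≈ 408.38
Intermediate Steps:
A = 408 (A = Mul(17, Mul(Mul(3, 8), 1)) = Mul(17, Mul(24, 1)) = Mul(17, 24) = 408)
T = Rational(-595, 1571) (T = Mul(Add(Add(15100, -7062), -11608), Pow(9426, -1)) = Mul(Add(8038, -11608), Rational(1, 9426)) = Mul(-3570, Rational(1, 9426)) = Rational(-595, 1571) ≈ -0.37874)
Add(A, Mul(-1, T)) = Add(408, Mul(-1, Rational(-595, 1571))) = Add(408, Rational(595, 1571)) = Rational(641563, 1571)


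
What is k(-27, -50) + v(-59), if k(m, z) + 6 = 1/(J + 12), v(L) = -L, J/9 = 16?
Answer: 8269/156 ≈ 53.006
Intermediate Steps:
J = 144 (J = 9*16 = 144)
k(m, z) = -935/156 (k(m, z) = -6 + 1/(144 + 12) = -6 + 1/156 = -935/156)
k(-27, -50) + v(-59) = -935/156 - 1*(-59) = -935/156 + 59 = 8269/156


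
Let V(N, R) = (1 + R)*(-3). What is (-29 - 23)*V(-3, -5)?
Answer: -624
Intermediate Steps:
V(N, R) = -3 - 3*R
(-29 - 23)*V(-3, -5) = (-29 - 23)*(-3 - 3*(-5)) = -52*(-3 + 15) = -52*12 = -624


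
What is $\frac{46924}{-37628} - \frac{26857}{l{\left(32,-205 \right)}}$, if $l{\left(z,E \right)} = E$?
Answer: $\frac{250238944}{1928435} \approx 129.76$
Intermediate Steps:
$\frac{46924}{-37628} - \frac{26857}{l{\left(32,-205 \right)}} = \frac{46924}{-37628} - \frac{26857}{-205} = 46924 \left(- \frac{1}{37628}\right) - - \frac{26857}{205} = - \frac{11731}{9407} + \frac{26857}{205} = \frac{250238944}{1928435}$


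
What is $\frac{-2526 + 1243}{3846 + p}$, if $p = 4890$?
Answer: $- \frac{1283}{8736} \approx -0.14686$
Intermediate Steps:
$\frac{-2526 + 1243}{3846 + p} = \frac{-2526 + 1243}{3846 + 4890} = - \frac{1283}{8736}$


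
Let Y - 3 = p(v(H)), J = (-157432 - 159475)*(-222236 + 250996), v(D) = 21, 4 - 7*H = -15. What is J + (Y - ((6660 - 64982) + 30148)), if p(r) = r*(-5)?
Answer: -9114217248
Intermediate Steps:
H = 19/7 (H = 4/7 - ⅐*(-15) = 4/7 + 15/7 = 19/7 ≈ 2.7143)
p(r) = -5*r
J = -9114245320 (J = -316907*28760 = -9114245320)
Y = -102 (Y = 3 - 5*21 = 3 - 105 = -102)
J + (Y - ((6660 - 64982) + 30148)) = -9114245320 + (-102 - ((6660 - 64982) + 30148)) = -9114245320 + (-102 - (-58322 + 30148)) = -9114245320 + (-102 - 1*(-28174)) = -9114245320 + (-102 + 28174) = -9114245320 + 28072 = -9114217248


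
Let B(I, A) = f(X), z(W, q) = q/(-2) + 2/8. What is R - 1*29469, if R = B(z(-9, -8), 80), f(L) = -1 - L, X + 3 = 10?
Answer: -29477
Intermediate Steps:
X = 7 (X = -3 + 10 = 7)
z(W, q) = ¼ - q/2 (z(W, q) = q*(-½) + 2*(⅛) = -q/2 + ¼ = ¼ - q/2)
B(I, A) = -8 (B(I, A) = -1 - 1*7 = -1 - 7 = -8)
R = -8
R - 1*29469 = -8 - 1*29469 = -8 - 29469 = -29477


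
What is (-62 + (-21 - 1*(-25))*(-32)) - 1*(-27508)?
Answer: 27318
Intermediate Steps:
(-62 + (-21 - 1*(-25))*(-32)) - 1*(-27508) = (-62 + (-21 + 25)*(-32)) + 27508 = (-62 + 4*(-32)) + 27508 = (-62 - 128) + 27508 = -190 + 27508 = 27318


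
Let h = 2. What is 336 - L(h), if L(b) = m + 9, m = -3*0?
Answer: 327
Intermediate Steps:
m = 0
L(b) = 9 (L(b) = 0 + 9 = 9)
336 - L(h) = 336 - 1*9 = 336 - 9 = 327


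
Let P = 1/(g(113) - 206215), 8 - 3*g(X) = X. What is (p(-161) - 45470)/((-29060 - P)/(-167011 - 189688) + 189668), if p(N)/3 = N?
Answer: -3380724011568750/13953723092099999 ≈ -0.24228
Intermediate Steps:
g(X) = 8/3 - X/3
p(N) = 3*N
P = -1/206250 (P = 1/((8/3 - ⅓*113) - 206215) = 1/((8/3 - 113/3) - 206215) = 1/(-35 - 206215) = 1/(-206250) = -1/206250 ≈ -4.8485e-6)
(p(-161) - 45470)/((-29060 - P)/(-167011 - 189688) + 189668) = (3*(-161) - 45470)/((-29060 - 1*(-1/206250))/(-167011 - 189688) + 189668) = (-483 - 45470)/((-29060 + 1/206250)/(-356699) + 189668) = -45953/(-5993624999/206250*(-1/356699) + 189668) = -45953/(5993624999/73569168750 + 189668) = -45953/13953723092099999/73569168750 = -45953*73569168750/13953723092099999 = -3380724011568750/13953723092099999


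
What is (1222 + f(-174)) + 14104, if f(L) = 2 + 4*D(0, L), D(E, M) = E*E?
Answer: 15328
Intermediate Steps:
D(E, M) = E²
f(L) = 2 (f(L) = 2 + 4*0² = 2 + 4*0 = 2 + 0 = 2)
(1222 + f(-174)) + 14104 = (1222 + 2) + 14104 = 1224 + 14104 = 15328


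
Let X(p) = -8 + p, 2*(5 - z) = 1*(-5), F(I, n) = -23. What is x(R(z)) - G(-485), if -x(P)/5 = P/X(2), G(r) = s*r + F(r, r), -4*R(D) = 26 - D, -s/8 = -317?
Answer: 59038999/48 ≈ 1.2300e+6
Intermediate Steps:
z = 15/2 (z = 5 - (-5)/2 = 5 - ½*(-5) = 5 + 5/2 = 15/2 ≈ 7.5000)
s = 2536 (s = -8*(-317) = 2536)
R(D) = -13/2 + D/4 (R(D) = -(26 - D)/4 = -13/2 + D/4)
G(r) = -23 + 2536*r (G(r) = 2536*r - 23 = -23 + 2536*r)
x(P) = 5*P/6 (x(P) = -5*P/(-8 + 2) = -5*P/(-6) = -5*P*(-1)/6 = -(-5)*P/6 = 5*P/6)
x(R(z)) - G(-485) = 5*(-13/2 + (¼)*(15/2))/6 - (-23 + 2536*(-485)) = 5*(-13/2 + 15/8)/6 - (-23 - 1229960) = (⅚)*(-37/8) - 1*(-1229983) = -185/48 + 1229983 = 59038999/48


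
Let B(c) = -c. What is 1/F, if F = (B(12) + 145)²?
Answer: 1/17689 ≈ 5.6532e-5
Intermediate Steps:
F = 17689 (F = (-1*12 + 145)² = (-12 + 145)² = 133² = 17689)
1/F = 1/17689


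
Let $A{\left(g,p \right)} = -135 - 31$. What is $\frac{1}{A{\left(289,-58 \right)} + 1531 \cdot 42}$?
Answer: $\frac{1}{64136} \approx 1.5592 \cdot 10^{-5}$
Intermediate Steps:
$A{\left(g,p \right)} = -166$
$\frac{1}{A{\left(289,-58 \right)} + 1531 \cdot 42} = \frac{1}{-166 + 1531 \cdot 42} = \frac{1}{-166 + 64302} = \frac{1}{64136}$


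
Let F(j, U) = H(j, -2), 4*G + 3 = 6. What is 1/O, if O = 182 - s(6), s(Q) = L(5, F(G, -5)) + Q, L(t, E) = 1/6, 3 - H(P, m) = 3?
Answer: 6/1055 ≈ 0.0056872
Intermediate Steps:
H(P, m) = 0 (H(P, m) = 3 - 1*3 = 3 - 3 = 0)
G = 3/4 (G = -3/4 + (1/4)*6 = -3/4 + 3/2 = 3/4 ≈ 0.75000)
F(j, U) = 0
L(t, E) = 1/6
s(Q) = 1/6 + Q
O = 1055/6 (O = 182 - (1/6 + 6) = 182 - 1*37/6 = 182 - 37/6 = 1055/6 ≈ 175.83)
1/O = 1/(1055/6) = 6/1055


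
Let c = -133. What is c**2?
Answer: 17689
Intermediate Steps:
c**2 = (-133)**2 = 17689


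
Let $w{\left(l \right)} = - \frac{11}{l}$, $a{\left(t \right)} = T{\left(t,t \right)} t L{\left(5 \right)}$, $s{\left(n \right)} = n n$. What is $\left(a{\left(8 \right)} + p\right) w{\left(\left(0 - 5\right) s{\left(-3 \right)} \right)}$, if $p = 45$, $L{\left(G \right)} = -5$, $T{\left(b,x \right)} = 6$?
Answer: $- \frac{143}{3} \approx -47.667$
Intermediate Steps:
$s{\left(n \right)} = n^{2}$
$a{\left(t \right)} = - 30 t$ ($a{\left(t \right)} = 6 t \left(-5\right) = - 30 t$)
$\left(a{\left(8 \right)} + p\right) w{\left(\left(0 - 5\right) s{\left(-3 \right)} \right)} = \left(\left(-30\right) 8 + 45\right) \left(- \frac{11}{\left(0 - 5\right) \left(-3\right)^{2}}\right) = \left(-240 + 45\right) \left(- \frac{11}{\left(-5\right) 9}\right) = - 195 \left(- \frac{11}{-45}\right) = - 195 \left(\left(-11\right) \left(- \frac{1}{45}\right)\right) = \left(-195\right) \frac{11}{45} = - \frac{143}{3}$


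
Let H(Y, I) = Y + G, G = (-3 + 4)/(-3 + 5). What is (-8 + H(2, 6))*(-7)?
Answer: 77/2 ≈ 38.500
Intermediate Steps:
G = 1/2 ≈ 0.50000
H(Y, I) = 1/2 + Y (H(Y, I) = Y + 1/2 = 1/2 + Y)
(-8 + H(2, 6))*(-7) = (-8 + (1/2 + 2))*(-7) = (-8 + 5/2)*(-7) = -11/2*(-7) = 77/2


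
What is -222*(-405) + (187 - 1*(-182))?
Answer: 90279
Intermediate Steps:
-222*(-405) + (187 - 1*(-182)) = 89910 + (187 + 182) = 89910 + 369 = 90279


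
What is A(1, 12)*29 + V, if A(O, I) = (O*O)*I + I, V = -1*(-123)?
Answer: 819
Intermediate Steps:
V = 123
A(O, I) = I + I*O² (A(O, I) = O²*I + I = I*O² + I = I + I*O²)
A(1, 12)*29 + V = (12*(1 + 1²))*29 + 123 = (12*(1 + 1))*29 + 123 = (12*2)*29 + 123 = 24*29 + 123 = 696 + 123 = 819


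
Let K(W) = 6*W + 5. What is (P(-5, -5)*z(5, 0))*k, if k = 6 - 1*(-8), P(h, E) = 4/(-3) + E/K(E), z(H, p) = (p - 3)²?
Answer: -714/5 ≈ -142.80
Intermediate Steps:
K(W) = 5 + 6*W
z(H, p) = (-3 + p)²
P(h, E) = -4/3 + E/(5 + 6*E) (P(h, E) = 4/(-3) + E/(5 + 6*E) = 4*(-⅓) + E/(5 + 6*E) = -4/3 + E/(5 + 6*E))
k = 14 (k = 6 + 8 = 14)
(P(-5, -5)*z(5, 0))*k = (((-20 - 21*(-5))/(3*(5 + 6*(-5))))*(-3 + 0)²)*14 = (((-20 + 105)/(3*(5 - 30)))*(-3)²)*14 = (((⅓)*85/(-25))*9)*14 = (((⅓)*(-1/25)*85)*9)*14 = -17/15*9*14 = -51/5*14 = -714/5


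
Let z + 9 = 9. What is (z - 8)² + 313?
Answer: 377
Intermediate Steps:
z = 0 (z = -9 + 9 = 0)
(z - 8)² + 313 = (0 - 8)² + 313 = (-8)² + 313 = 64 + 313 = 377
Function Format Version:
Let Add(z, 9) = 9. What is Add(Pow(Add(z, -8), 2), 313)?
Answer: 377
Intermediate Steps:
z = 0 (z = Add(-9, 9) = 0)
Add(Pow(Add(z, -8), 2), 313) = Add(Pow(Add(0, -8), 2), 313) = Add(Pow(-8, 2), 313) = Add(64, 313) = 377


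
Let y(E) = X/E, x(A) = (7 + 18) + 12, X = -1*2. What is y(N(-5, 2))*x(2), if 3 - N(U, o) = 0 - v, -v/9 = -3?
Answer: -37/15 ≈ -2.4667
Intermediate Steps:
v = 27 (v = -9*(-3) = 27)
X = -2
N(U, o) = 30 (N(U, o) = 3 - (0 - 1*27) = 3 - (0 - 27) = 3 - 1*(-27) = 3 + 27 = 30)
x(A) = 37 (x(A) = 25 + 12 = 37)
y(E) = -2/E
y(N(-5, 2))*x(2) = -2/30*37 = -2*1/30*37 = -1/15*37 = -37/15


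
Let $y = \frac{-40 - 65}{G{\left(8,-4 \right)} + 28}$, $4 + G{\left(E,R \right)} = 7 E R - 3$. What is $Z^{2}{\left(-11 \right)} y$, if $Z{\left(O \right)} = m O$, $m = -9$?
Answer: $\frac{147015}{29} \approx 5069.5$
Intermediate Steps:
$G{\left(E,R \right)} = -7 + 7 E R$ ($G{\left(E,R \right)} = -4 + \left(7 E R - 3\right) = -4 + \left(-3 + 7 E R\right) = -7 + 7 E R$)
$Z{\left(O \right)} = - 9 O$
$y = \frac{15}{29}$ ($y = \frac{-40 - 65}{\left(-7 + 7 \cdot 8 \left(-4\right)\right) + 28} = - \frac{105}{\left(-7 - 224\right) + 28} = - \frac{105}{-231 + 28} = - \frac{105}{-203} = \left(-105\right) \left(- \frac{1}{203}\right) = \frac{15}{29} \approx 0.51724$)
$Z^{2}{\left(-11 \right)} y = \left(\left(-9\right) \left(-11\right)\right)^{2} \cdot \frac{15}{29} = 99^{2} \cdot \frac{15}{29} = 9801 \cdot \frac{15}{29} = \frac{147015}{29}$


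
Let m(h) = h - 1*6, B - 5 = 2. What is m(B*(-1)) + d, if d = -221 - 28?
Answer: -262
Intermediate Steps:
B = 7 (B = 5 + 2 = 7)
d = -249
m(h) = -6 + h (m(h) = h - 6 = -6 + h)
m(B*(-1)) + d = (-6 + 7*(-1)) - 249 = (-6 - 7) - 249 = -13 - 249 = -262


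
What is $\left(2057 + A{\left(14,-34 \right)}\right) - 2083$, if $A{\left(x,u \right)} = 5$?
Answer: $-21$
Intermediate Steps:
$\left(2057 + A{\left(14,-34 \right)}\right) - 2083 = \left(2057 + 5\right) - 2083 = 2062 - 2083 = -21$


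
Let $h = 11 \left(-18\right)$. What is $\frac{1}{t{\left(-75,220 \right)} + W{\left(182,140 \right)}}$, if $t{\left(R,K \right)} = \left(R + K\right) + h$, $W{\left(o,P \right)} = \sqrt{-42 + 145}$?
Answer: $- \frac{53}{2706} - \frac{\sqrt{103}}{2706} \approx -0.023337$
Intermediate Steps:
$W{\left(o,P \right)} = \sqrt{103}$
$h = -198$
$t{\left(R,K \right)} = -198 + K + R$ ($t{\left(R,K \right)} = \left(R + K\right) - 198 = \left(K + R\right) - 198 = -198 + K + R$)
$\frac{1}{t{\left(-75,220 \right)} + W{\left(182,140 \right)}} = \frac{1}{\left(-198 + 220 - 75\right) + \sqrt{103}} = \frac{1}{-53 + \sqrt{103}}$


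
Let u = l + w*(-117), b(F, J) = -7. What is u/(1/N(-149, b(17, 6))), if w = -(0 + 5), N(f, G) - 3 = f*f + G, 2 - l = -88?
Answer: 14982975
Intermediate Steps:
l = 90 (l = 2 - 1*(-88) = 2 + 88 = 90)
N(f, G) = 3 + G + f**2 (N(f, G) = 3 + (f*f + G) = 3 + (f**2 + G) = 3 + (G + f**2) = 3 + G + f**2)
w = -5 (w = -1*5 = -5)
u = 675 (u = 90 - 5*(-117) = 90 + 585 = 675)
u/(1/N(-149, b(17, 6))) = 675/(1/(3 - 7 + (-149)**2)) = 675/(1/(3 - 7 + 22201)) = 675/(1/22197) = 675*22197 = 14982975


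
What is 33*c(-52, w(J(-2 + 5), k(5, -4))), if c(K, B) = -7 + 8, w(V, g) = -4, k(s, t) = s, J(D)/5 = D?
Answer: 33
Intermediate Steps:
J(D) = 5*D
c(K, B) = 1
33*c(-52, w(J(-2 + 5), k(5, -4))) = 33*1 = 33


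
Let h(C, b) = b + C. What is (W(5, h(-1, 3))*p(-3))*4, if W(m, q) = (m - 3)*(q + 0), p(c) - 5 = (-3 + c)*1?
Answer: -16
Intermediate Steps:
p(c) = 2 + c (p(c) = 5 + (-3 + c)*1 = 5 + (-3 + c) = 2 + c)
h(C, b) = C + b
W(m, q) = q*(-3 + m) (W(m, q) = (-3 + m)*q = q*(-3 + m))
(W(5, h(-1, 3))*p(-3))*4 = (((-1 + 3)*(-3 + 5))*(2 - 3))*4 = ((2*2)*(-1))*4 = (4*(-1))*4 = -4*4 = -16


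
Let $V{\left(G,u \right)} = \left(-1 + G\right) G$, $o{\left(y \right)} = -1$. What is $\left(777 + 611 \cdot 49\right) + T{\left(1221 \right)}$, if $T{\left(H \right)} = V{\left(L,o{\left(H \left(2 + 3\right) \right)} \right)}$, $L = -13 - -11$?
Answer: $30722$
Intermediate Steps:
$L = -2$ ($L = -13 + 11 = -2$)
$V{\left(G,u \right)} = G \left(-1 + G\right)$
$T{\left(H \right)} = 6$ ($T{\left(H \right)} = - 2 \left(-1 - 2\right) = \left(-2\right) \left(-3\right) = 6$)
$\left(777 + 611 \cdot 49\right) + T{\left(1221 \right)} = \left(777 + 611 \cdot 49\right) + 6 = \left(777 + 29939\right) + 6 = 30716 + 6 = 30722$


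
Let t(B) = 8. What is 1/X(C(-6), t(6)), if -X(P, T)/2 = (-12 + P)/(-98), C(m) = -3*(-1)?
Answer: -49/9 ≈ -5.4444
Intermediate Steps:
C(m) = 3
X(P, T) = -12/49 + P/49 (X(P, T) = -2*(-12 + P)/(-98) = -2*(-12 + P)*(-1)/98 = -2*(6/49 - P/98) = -12/49 + P/49)
1/X(C(-6), t(6)) = 1/(-12/49 + (1/49)*3) = 1/(-12/49 + 3/49) = 1/(-9/49) = -49/9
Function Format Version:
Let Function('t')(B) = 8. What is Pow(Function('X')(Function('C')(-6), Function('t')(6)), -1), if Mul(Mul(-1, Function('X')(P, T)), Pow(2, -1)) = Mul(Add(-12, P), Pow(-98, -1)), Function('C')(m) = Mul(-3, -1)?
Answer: Rational(-49, 9) ≈ -5.4444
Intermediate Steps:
Function('C')(m) = 3
Function('X')(P, T) = Add(Rational(-12, 49), Mul(Rational(1, 49), P)) (Function('X')(P, T) = Mul(-2, Mul(Add(-12, P), Pow(-98, -1))) = Mul(-2, Mul(Add(-12, P), Rational(-1, 98))) = Mul(-2, Add(Rational(6, 49), Mul(Rational(-1, 98), P))) = Add(Rational(-12, 49), Mul(Rational(1, 49), P)))
Pow(Function('X')(Function('C')(-6), Function('t')(6)), -1) = Pow(Add(Rational(-12, 49), Mul(Rational(1, 49), 3)), -1) = Pow(Add(Rational(-12, 49), Rational(3, 49)), -1) = Pow(Rational(-9, 49), -1) = Rational(-49, 9)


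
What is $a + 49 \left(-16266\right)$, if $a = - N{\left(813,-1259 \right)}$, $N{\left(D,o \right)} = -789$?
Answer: $-796245$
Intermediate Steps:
$a = 789$ ($a = \left(-1\right) \left(-789\right) = 789$)
$a + 49 \left(-16266\right) = 789 + 49 \left(-16266\right) = 789 - 797034 = -796245$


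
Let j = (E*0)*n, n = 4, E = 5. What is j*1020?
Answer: 0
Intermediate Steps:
j = 0 (j = (5*0)*4 = 0*4 = 0)
j*1020 = 0*1020 = 0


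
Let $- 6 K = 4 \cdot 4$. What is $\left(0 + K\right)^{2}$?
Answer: $\frac{64}{9} \approx 7.1111$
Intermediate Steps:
$K = - \frac{8}{3}$ ($K = - \frac{4 \cdot 4}{6} = \left(- \frac{1}{6}\right) 16 = - \frac{8}{3} \approx -2.6667$)
$\left(0 + K\right)^{2} = \left(0 - \frac{8}{3}\right)^{2} = \left(- \frac{8}{3}\right)^{2} = \frac{64}{9}$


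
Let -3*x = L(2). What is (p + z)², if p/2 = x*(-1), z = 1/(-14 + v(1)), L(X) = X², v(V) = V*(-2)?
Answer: 15625/2304 ≈ 6.7817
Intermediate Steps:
v(V) = -2*V
x = -4/3 (x = -⅓*2² = -⅓*4 = -4/3 ≈ -1.3333)
z = -1/16 (z = 1/(-14 - 2*1) = 1/(-14 - 2) = 1/(-16) = -1/16 ≈ -0.062500)
p = 8/3 (p = 2*(-4/3*(-1)) = 2*(4/3) = 8/3 ≈ 2.6667)
(p + z)² = (8/3 - 1/16)² = (125/48)² = 15625/2304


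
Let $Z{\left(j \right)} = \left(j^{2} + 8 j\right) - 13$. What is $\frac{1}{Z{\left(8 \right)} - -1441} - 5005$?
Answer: $- \frac{7787779}{1556} \approx -5005.0$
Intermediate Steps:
$Z{\left(j \right)} = -13 + j^{2} + 8 j$
$\frac{1}{Z{\left(8 \right)} - -1441} - 5005 = \frac{1}{\left(-13 + 8^{2} + 8 \cdot 8\right) - -1441} - 5005 = \frac{1}{\left(-13 + 64 + 64\right) + \left(-890 + 2331\right)} - 5005 = \frac{1}{115 + 1441} - 5005 = \frac{1}{1556} - 5005 = - \frac{7787779}{1556}$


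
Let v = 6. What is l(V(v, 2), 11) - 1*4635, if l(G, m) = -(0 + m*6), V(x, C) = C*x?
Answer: -4701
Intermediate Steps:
l(G, m) = -6*m (l(G, m) = -(0 + 6*m) = -6*m)
l(V(v, 2), 11) - 1*4635 = -6*11 - 1*4635 = -66 - 4635 = -4701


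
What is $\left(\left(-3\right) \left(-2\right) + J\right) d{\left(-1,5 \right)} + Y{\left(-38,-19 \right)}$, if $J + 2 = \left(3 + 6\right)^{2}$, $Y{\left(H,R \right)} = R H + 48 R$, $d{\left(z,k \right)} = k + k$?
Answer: $660$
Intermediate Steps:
$d{\left(z,k \right)} = 2 k$
$Y{\left(H,R \right)} = 48 R + H R$ ($Y{\left(H,R \right)} = H R + 48 R = 48 R + H R$)
$J = 79$ ($J = -2 + \left(3 + 6\right)^{2} = -2 + 9^{2} = -2 + 81 = 79$)
$\left(\left(-3\right) \left(-2\right) + J\right) d{\left(-1,5 \right)} + Y{\left(-38,-19 \right)} = \left(\left(-3\right) \left(-2\right) + 79\right) 2 \cdot 5 - 19 \left(48 - 38\right) = \left(6 + 79\right) 10 - 190 = 85 \cdot 10 - 190 = 850 - 190 = 660$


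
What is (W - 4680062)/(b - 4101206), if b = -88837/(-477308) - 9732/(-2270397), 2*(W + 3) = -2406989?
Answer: 2125295941220698974/1481463060114873037 ≈ 1.4346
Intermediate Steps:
W = -2406995/2 (W = -3 + (½)*(-2406989) = -3 - 2406989/2 = -2406995/2 ≈ -1.2035e+6)
b = 68780139915/361226217092 (b = -88837*(-1/477308) - 9732*(-1/2270397) = 88837/477308 + 3244/756799 = 68780139915/361226217092 ≈ 0.19041)
(W - 4680062)/(b - 4101206) = (-2406995/2 - 4680062)/(68780139915/361226217092 - 4101206) = -11767119/(2*(-1481463060114873037/361226217092)) = -11767119/2*(-361226217092/1481463060114873037) = 2125295941220698974/1481463060114873037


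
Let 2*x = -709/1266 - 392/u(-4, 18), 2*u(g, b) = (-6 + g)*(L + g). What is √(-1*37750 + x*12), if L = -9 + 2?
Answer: I*√5090231717285/11605 ≈ 194.41*I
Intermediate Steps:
L = -7
u(g, b) = (-7 + g)*(-6 + g)/2 (u(g, b) = ((-6 + g)*(-7 + g))/2 = ((-7 + g)*(-6 + g))/2 = (-7 + g)*(-6 + g)/2)
x = -535267/139260 (x = (-709/1266 - 392/(21 + (½)*(-4)² - 13/2*(-4)))/2 = (-709*1/1266 - 392/(21 + (½)*16 + 26))/2 = (-709/1266 - 392/(21 + 8 + 26))/2 = (-709/1266 - 392/55)/2 = (½)*(-535267/69630) = -535267/139260 ≈ -3.8437)
√(-1*37750 + x*12) = √(-1*37750 - 535267/139260*12) = √(-37750 - 535267/11605) = √(-438624017/11605) = I*√5090231717285/11605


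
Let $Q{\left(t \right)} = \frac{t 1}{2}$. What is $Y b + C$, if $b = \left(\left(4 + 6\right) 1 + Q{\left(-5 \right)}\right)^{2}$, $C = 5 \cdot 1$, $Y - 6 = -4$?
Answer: $\frac{235}{2} \approx 117.5$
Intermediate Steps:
$Y = 2$ ($Y = 6 - 4 = 2$)
$C = 5$
$Q{\left(t \right)} = \frac{t}{2}$ ($Q{\left(t \right)} = t \frac{1}{2} = \frac{t}{2}$)
$b = \frac{225}{4}$ ($b = \left(\left(4 + 6\right) 1 + \frac{1}{2} \left(-5\right)\right)^{2} = \left(10 \cdot 1 - \frac{5}{2}\right)^{2} = \left(10 - \frac{5}{2}\right)^{2} = \left(\frac{15}{2}\right)^{2} = \frac{225}{4} \approx 56.25$)
$Y b + C = 2 \cdot \frac{225}{4} + 5 = \frac{225}{2} + 5 = \frac{235}{2}$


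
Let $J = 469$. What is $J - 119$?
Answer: $350$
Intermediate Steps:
$J - 119 = 469 - 119 = 350$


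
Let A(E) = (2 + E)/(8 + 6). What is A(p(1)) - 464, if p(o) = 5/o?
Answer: -927/2 ≈ -463.50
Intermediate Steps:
A(E) = ⅐ + E/14 (A(E) = (2 + E)/14 = (2 + E)*(1/14) = ⅐ + E/14)
A(p(1)) - 464 = (⅐ + (5/1)/14) - 464 = (⅐ + (5*1)/14) - 464 = (⅐ + (1/14)*5) - 464 = (⅐ + 5/14) - 464 = ½ - 464 = -927/2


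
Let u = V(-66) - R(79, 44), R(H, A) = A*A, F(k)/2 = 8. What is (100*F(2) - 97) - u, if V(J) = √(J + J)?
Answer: 3439 - 2*I*√33 ≈ 3439.0 - 11.489*I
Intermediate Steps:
F(k) = 16 (F(k) = 2*8 = 16)
R(H, A) = A²
V(J) = √2*√J (V(J) = √(2*J) = √2*√J)
u = -1936 + 2*I*√33 (u = √2*√(-66) - 1*44² = √2*(I*√66) - 1*1936 = 2*I*√33 - 1936 = -1936 + 2*I*√33 ≈ -1936.0 + 11.489*I)
(100*F(2) - 97) - u = (100*16 - 97) - (-1936 + 2*I*√33) = (1600 - 97) + (1936 - 2*I*√33) = 1503 + (1936 - 2*I*√33) = 3439 - 2*I*√33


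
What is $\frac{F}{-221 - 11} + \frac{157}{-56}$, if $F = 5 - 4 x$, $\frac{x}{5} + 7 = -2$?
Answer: $- \frac{731}{203} \approx -3.601$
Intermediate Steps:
$x = -45$ ($x = -35 + 5 \left(-2\right) = -35 - 10 = -45$)
$F = 185$ ($F = 5 - -180 = 5 + 180 = 185$)
$\frac{F}{-221 - 11} + \frac{157}{-56} = \frac{185}{-221 - 11} + \frac{157}{-56} = \frac{185}{-221 - 11} + 157 \left(- \frac{1}{56}\right) = \frac{185}{-232} - \frac{157}{56} = 185 \left(- \frac{1}{232}\right) - \frac{157}{56} = - \frac{185}{232} - \frac{157}{56} = - \frac{731}{203}$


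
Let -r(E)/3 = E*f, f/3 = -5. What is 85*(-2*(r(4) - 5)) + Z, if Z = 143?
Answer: -29607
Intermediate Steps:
f = -15 (f = 3*(-5) = -15)
r(E) = 45*E (r(E) = -3*E*(-15) = -(-45)*E = 45*E)
85*(-2*(r(4) - 5)) + Z = 85*(-2*(45*4 - 5)) + 143 = 85*(-2*(180 - 5)) + 143 = 85*(-2*175) + 143 = 85*(-350) + 143 = -29750 + 143 = -29607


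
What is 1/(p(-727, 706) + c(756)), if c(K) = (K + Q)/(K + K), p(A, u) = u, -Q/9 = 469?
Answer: 24/16889 ≈ 0.0014210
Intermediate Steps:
Q = -4221 (Q = -9*469 = -4221)
c(K) = (-4221 + K)/(2*K) (c(K) = (K - 4221)/(K + K) = (-4221 + K)/((2*K)) = (-4221 + K)*(1/(2*K)) = (-4221 + K)/(2*K))
1/(p(-727, 706) + c(756)) = 1/(706 + (1/2)*(-4221 + 756)/756) = 1/(706 + (1/2)*(1/756)*(-3465)) = 1/(706 - 55/24) = 1/(16889/24) = 24/16889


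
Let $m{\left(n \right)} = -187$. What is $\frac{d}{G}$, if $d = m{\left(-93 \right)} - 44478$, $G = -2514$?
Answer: $\frac{44665}{2514} \approx 17.767$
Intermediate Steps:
$d = -44665$ ($d = -187 - 44478 = -44665$)
$\frac{d}{G} = - \frac{44665}{-2514} = \left(-44665\right) \left(- \frac{1}{2514}\right) = \frac{44665}{2514}$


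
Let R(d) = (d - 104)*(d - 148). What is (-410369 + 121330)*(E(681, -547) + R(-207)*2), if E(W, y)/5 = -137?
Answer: -63624709875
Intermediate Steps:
R(d) = (-148 + d)*(-104 + d) (R(d) = (-104 + d)*(-148 + d) = (-148 + d)*(-104 + d))
E(W, y) = -685 (E(W, y) = 5*(-137) = -685)
(-410369 + 121330)*(E(681, -547) + R(-207)*2) = (-410369 + 121330)*(-685 + (15392 + (-207)² - 252*(-207))*2) = -289039*(-685 + (15392 + 42849 + 52164)*2) = -289039*(-685 + 110405*2) = -289039*(-685 + 220810) = -289039*220125 = -63624709875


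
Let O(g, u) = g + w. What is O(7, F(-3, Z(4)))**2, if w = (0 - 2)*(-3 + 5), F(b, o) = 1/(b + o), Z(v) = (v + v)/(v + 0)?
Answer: 9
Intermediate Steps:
Z(v) = 2 (Z(v) = (2*v)/v = 2)
w = -4 (w = -2*2 = -4)
O(g, u) = -4 + g (O(g, u) = g - 4 = -4 + g)
O(7, F(-3, Z(4)))**2 = (-4 + 7)**2 = 3**2 = 9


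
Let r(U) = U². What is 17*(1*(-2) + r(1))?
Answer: -17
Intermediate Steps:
17*(1*(-2) + r(1)) = 17*(1*(-2) + 1²) = 17*(-2 + 1) = 17*(-1) = -17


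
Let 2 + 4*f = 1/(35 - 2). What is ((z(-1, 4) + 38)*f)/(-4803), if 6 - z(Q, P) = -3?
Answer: 3055/633996 ≈ 0.0048186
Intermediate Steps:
f = -65/132 (f = -½ + 1/(4*(35 - 2)) = -½ + (¼)/33 = -½ + (¼)*(1/33) = -½ + 1/132 = -65/132 ≈ -0.49242)
z(Q, P) = 9 (z(Q, P) = 6 - 1*(-3) = 6 + 3 = 9)
((z(-1, 4) + 38)*f)/(-4803) = ((9 + 38)*(-65/132))/(-4803) = (47*(-65/132))*(-1/4803) = -3055/132*(-1/4803) = 3055/633996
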